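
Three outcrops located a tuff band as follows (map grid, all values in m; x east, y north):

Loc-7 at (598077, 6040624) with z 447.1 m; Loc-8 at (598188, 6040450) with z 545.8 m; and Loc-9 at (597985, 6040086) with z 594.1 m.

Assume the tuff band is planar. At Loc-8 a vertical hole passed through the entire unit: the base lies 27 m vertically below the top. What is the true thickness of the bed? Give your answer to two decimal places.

24.20 m

Two edge vectors: Loc-7→Loc-8 = (111, -174, 98.7), Loc-7→Loc-9 = (-92, -538, 147).
Normal n = (Loc-7→Loc-8) × (Loc-7→Loc-9) = (27522.6, -25397.4, -75726).
So ∂z/∂x = −n_x/n_z = 0.36345 and ∂z/∂y = −n_y/n_z = −0.33539.
|∇z| = √(a²+b²) = 0.49455, so dip δ = arctan(0.49455) = 26.31°.
True thickness = vertical thickness × cos δ = 27 × cos 26.31° = 24.20 m.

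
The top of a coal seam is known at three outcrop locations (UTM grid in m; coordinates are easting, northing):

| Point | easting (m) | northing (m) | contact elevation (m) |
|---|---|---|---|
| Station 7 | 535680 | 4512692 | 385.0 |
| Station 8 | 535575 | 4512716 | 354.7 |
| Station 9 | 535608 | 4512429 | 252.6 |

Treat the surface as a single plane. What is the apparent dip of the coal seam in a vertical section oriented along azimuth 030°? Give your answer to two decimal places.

28.18°

Two edge vectors: Station 7→Station 8 = (-105, 24, -30.3), Station 7→Station 9 = (-72, -263, -132.4).
Normal n = (Station 7→Station 8) × (Station 7→Station 9) = (-11146.5, -11720.4, 29343).
So ∂z/∂easting = −n_x/n_z = 0.37987 and ∂z/∂northing = −n_y/n_z = 0.39943.
Unit vector along 030° is (sin 30°, cos 30°) = (0.5000, 0.8660).
Slope in that direction = a·(0.5000) + b·(0.8660) = 0.53585.
Apparent dip = arctan|0.53585| = 28.18° (true dip is 28.9°, so apparent ≤ true as expected).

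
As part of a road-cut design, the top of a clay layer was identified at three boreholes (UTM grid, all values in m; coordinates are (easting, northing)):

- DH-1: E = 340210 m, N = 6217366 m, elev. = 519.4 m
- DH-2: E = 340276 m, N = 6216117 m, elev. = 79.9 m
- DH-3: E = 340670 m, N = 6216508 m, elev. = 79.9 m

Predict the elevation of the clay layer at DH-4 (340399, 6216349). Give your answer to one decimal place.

Let the plane be z = a·E + b·N + c.
DH-2−DH-1: 66a − 1249b = −439.5;  DH-3−DH-1: 460a − 858b = −439.5.
Solving gives a = −0.331802507, b = 0.334348306.
Then c = 519.4 − a·340210 − b·6217366 = −1965363.86.
At (340399, 6216349): z = −112945.2 + 2078425.8 − 1965363.86 = 116.7 m.

116.7 m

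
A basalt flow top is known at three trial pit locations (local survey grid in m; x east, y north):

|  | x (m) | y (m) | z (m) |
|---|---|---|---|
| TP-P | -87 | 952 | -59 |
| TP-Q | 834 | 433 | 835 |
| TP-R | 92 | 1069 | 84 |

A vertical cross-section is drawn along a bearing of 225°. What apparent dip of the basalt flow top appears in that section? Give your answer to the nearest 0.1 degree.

Two edge vectors: TP-P→TP-Q = (921, -519, 894), TP-P→TP-R = (179, 117, 143).
Normal n = (TP-P→TP-Q) × (TP-P→TP-R) = (-178815, 28323, 200658).
So ∂z/∂x = −n_x/n_z = 0.89114 and ∂z/∂y = −n_y/n_z = −0.14115.
Unit vector along 225° is (sin 225°, cos 225°) = (-0.7071, -0.7071).
Slope in that direction = a·(-0.7071) + b·(-0.7071) = −0.53032.
Apparent dip = arctan|0.53032| = 27.9° (true dip is 42.1°, so apparent ≤ true as expected).

27.9°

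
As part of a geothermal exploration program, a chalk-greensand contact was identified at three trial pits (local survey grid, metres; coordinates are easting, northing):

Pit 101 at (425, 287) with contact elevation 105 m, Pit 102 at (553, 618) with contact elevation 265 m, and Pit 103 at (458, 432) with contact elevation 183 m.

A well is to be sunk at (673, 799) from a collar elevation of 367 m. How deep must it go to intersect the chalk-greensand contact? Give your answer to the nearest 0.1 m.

31.6 m

Let the plane be z = a·easting + b·northing + c.
Pit 102−Pit 101: 128a + 331b = 160;  Pit 103−Pit 101: 33a + 145b = 78.
Solving gives a = −0.34280, b = 0.61595.
Then c = 105 − a·425 − b·287 = 73.91.
At (673, 799): z_contact = −230.71 + 492.14 + 73.91 = 335.35 m.
Depth below ground = 367 − 335.35 = 31.6 m.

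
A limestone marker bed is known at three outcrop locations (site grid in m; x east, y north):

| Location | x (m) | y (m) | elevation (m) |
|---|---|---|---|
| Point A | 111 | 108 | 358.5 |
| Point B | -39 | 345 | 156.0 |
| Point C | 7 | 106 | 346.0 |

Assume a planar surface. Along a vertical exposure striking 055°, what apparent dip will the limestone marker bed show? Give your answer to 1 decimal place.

Two edge vectors: Point A→Point B = (-150, 237, -202.5), Point A→Point C = (-104, -2, -12.5).
Normal n = (Point A→Point B) × (Point A→Point C) = (-3367.5, 19185, 24948).
So ∂z/∂x = −n_x/n_z = 0.13498 and ∂z/∂y = −n_y/n_z = −0.76900.
Unit vector along 055° is (sin 55°, cos 55°) = (0.8192, 0.5736).
Slope in that direction = a·(0.8192) + b·(0.5736) = −0.33051.
Apparent dip = arctan|0.33051| = 18.3° (true dip is 38.0°, so apparent ≤ true as expected).

18.3°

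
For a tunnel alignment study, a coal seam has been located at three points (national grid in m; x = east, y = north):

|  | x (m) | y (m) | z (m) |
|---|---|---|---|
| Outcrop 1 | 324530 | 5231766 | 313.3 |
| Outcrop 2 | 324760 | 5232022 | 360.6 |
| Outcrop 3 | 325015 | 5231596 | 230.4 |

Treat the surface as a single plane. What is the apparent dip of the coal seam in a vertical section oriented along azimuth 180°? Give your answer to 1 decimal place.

Two edge vectors: Outcrop 1→Outcrop 2 = (230, 256, 47.3), Outcrop 1→Outcrop 3 = (485, -170, -82.9).
Normal n = (Outcrop 1→Outcrop 2) × (Outcrop 1→Outcrop 3) = (-13181.4, 42007.5, -163260).
So ∂z/∂x = −n_x/n_z = −0.08074 and ∂z/∂y = −n_y/n_z = 0.25730.
Unit vector along 180° is (sin 180°, cos 180°) = (0.0000, -1.0000).
Slope in that direction = a·(0.0000) + b·(-1.0000) = −0.25730.
Apparent dip = arctan|0.25730| = 14.4° (true dip is 15.1°, so apparent ≤ true as expected).

14.4°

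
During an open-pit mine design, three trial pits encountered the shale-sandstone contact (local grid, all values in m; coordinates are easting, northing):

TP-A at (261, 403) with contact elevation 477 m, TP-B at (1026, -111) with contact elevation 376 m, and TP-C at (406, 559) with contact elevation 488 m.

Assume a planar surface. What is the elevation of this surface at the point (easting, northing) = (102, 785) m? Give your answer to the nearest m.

Two edge vectors: TP-A→TP-B = (765, -514, -101), TP-A→TP-C = (145, 156, 11).
Normal n = (TP-A→TP-B) × (TP-A→TP-C) = (10102, -23060, 193870).
So ∂z/∂easting = −n_x/n_z = −0.05211 and ∂z/∂northing = −n_y/n_z = 0.11895.
Intercept c from TP-A: 477 + 13.60 − 47.94 = 442.66.
At (102, 785): z = −5.3 + 93.4 + 442.66 = 530.7 m.

531 m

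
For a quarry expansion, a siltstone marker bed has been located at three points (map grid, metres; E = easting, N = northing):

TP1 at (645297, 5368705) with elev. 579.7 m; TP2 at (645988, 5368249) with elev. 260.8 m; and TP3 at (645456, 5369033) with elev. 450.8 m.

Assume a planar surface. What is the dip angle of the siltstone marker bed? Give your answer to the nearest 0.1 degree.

Two edge vectors: TP1→TP2 = (691, -456, -318.9), TP1→TP3 = (159, 328, -128.9).
Normal n = (TP1→TP2) × (TP1→TP3) = (163377.6, 38364.8, 299152).
So ∂z/∂E = −n_x/n_z = −0.54614 and ∂z/∂N = −n_y/n_z = −0.12825.
Gradient magnitude |∇z| = √(a² + b²) = √(0.29826 + 0.01645) = 0.56099.
True dip = arctan(0.56099) = 29.3°, dipping toward ENE (azimuth ≈ 077°).

29.3°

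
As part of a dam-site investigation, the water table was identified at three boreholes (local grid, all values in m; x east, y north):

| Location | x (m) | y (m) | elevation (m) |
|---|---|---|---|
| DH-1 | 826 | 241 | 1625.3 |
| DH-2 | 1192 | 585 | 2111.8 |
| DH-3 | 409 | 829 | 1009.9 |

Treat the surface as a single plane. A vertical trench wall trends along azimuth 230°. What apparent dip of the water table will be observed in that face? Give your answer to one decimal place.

Let the plane be z = a·x + b·y + c.
DH-2−DH-1: 366a + 344b = 486.5;  DH-3−DH-1: −417a + 588b = −615.4.
Solving gives a = 1.38785, b = −0.06236.
Unit vector along 230° is (sin 230°, cos 230°) = (-0.7660, -0.6428).
Slope in that direction = a·(-0.7660) + b·(-0.6428) = −1.02307.
Apparent dip = arctan|1.02307| = 45.7° (true dip is 54.3°, so apparent ≤ true as expected).

45.7°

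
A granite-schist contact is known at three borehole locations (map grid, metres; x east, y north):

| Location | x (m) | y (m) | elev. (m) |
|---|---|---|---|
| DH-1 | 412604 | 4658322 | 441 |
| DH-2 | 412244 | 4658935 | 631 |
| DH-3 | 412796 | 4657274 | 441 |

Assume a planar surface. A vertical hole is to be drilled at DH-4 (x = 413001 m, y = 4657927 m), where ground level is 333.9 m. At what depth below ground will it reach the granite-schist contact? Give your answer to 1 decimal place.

Two edge vectors: DH-1→DH-2 = (-360, 613, 190), DH-1→DH-3 = (192, -1048, 0).
Normal n = (DH-1→DH-2) × (DH-1→DH-3) = (199120, 36480, 259584).
So ∂z/∂x = −n_x/n_z = −0.767073471 and ∂z/∂y = −n_y/n_z = −0.140532544.
Intercept c from DH-1: 441 + 316497.58 + 654645.84 = 971584.43.
At (413001, 4657927): z_contact = −316802.11 − 654590.33 + 971584.43 = 191.98 m.
Depth below ground = 333.9 − 191.98 = 141.9 m.

141.9 m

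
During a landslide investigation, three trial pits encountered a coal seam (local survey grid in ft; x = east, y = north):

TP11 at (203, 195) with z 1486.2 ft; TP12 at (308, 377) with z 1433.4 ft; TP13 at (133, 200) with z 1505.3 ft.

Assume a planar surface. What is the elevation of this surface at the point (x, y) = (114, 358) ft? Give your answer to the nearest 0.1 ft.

Let the plane be z = a·x + b·y + c.
TP12−TP11: 105a + 182b = −52.8;  TP13−TP11: −70a + 5b = 19.1.
Solving gives a = −0.28196, b = −0.12744.
Then c = 1486.2 − a·203 − b·195 = 1568.29.
At (114, 358): z = −32.1 − 45.6 + 1568.29 = 1490.5 ft.

1490.5 ft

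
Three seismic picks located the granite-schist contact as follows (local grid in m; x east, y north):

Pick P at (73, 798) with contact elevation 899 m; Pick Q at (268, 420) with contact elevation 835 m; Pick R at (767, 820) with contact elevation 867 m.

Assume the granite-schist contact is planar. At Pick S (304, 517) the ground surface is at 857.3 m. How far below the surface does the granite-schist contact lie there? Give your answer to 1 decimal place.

10.2 m

Let the plane be z = a·x + b·y + c.
Pick Q−Pick P: 195a − 378b = −64;  Pick R−Pick P: 694a + 22b = −32.
Solving gives a = −0.05065, b = 0.14318.
Then c = 899 − a·73 − b·798 = 788.44.
At (304, 517): z_contact = −15.40 + 74.03 + 788.44 = 847.07 m.
Depth below ground = 857.3 − 847.07 = 10.2 m.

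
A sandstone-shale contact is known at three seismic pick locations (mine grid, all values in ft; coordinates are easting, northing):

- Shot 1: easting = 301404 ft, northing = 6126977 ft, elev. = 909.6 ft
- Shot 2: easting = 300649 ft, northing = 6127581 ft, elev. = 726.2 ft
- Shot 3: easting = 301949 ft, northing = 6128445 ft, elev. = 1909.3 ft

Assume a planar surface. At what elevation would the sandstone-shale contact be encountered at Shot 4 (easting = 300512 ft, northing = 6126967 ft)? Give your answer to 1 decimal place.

363.3 ft

Two edge vectors: Shot 1→Shot 2 = (-755, 604, -183.4), Shot 1→Shot 3 = (545, 1468, 999.7).
Normal n = (Shot 1→Shot 2) × (Shot 1→Shot 3) = (873050, 654820.5, -1437520).
So ∂z/∂easting = −n_x/n_z = 0.607330681 and ∂z/∂northing = −n_y/n_z = 0.455520967.
Intercept c from Shot 1: 909.6 − 183051.90 − 2790966.49 = −2973108.78.
At (300512, 6126967): z = 182510.2 + 2790961.9 − 2973108.78 = 363.3 ft.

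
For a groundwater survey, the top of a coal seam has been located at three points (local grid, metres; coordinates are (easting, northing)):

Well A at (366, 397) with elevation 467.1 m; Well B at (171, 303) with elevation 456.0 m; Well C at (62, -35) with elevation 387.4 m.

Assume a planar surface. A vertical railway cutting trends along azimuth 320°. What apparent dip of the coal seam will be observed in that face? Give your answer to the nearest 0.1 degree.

11.2°

Two edge vectors: Well A→Well B = (-195, -94, -11.1), Well A→Well C = (-304, -432, -79.7).
Normal n = (Well A→Well B) × (Well A→Well C) = (2696.6, -12167.1, 55664).
So ∂z/∂E = −n_x/n_z = −0.04844 and ∂z/∂N = −n_y/n_z = 0.21858.
Unit vector along 320° is (sin 320°, cos 320°) = (-0.6428, 0.7660).
Slope in that direction = a·(-0.6428) + b·(0.7660) = 0.19858.
Apparent dip = arctan|0.19858| = 11.2° (true dip is 12.6°, so apparent ≤ true as expected).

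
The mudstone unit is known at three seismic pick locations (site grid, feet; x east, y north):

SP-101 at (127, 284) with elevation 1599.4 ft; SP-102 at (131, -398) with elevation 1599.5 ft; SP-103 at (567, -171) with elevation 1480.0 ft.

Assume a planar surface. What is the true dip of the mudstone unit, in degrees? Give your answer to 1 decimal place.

Two edge vectors: SP-101→SP-102 = (4, -682, 0.1), SP-101→SP-103 = (440, -455, -119.4).
Normal n = (SP-101→SP-102) × (SP-101→SP-103) = (81476.3, 521.6, 298260).
So ∂z/∂x = −n_x/n_z = −0.27317 and ∂z/∂y = −n_y/n_z = −0.00175.
Gradient magnitude |∇z| = √(a² + b²) = √(0.07462 + 0.00000) = 0.27318.
True dip = arctan(0.27318) = 15.3°, dipping toward E (azimuth ≈ 090°).

15.3°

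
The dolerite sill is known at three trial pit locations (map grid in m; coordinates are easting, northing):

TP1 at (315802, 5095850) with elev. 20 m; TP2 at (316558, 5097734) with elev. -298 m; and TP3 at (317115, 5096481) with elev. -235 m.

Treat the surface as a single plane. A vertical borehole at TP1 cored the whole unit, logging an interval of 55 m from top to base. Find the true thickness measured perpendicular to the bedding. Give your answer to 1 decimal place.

Let the plane be z = a·easting + b·northing + c.
TP2−TP1: 756a + 1884b = −318;  TP3−TP1: 1313a + 631b = −255.
Solving gives a = −0.14012, b = −0.11257.
|∇z| = √(a²+b²) = 0.17973, so dip δ = arctan(0.17973) = 10.19°.
True thickness = vertical thickness × cos δ = 55 × cos 10.19° = 54.1 m.

54.1 m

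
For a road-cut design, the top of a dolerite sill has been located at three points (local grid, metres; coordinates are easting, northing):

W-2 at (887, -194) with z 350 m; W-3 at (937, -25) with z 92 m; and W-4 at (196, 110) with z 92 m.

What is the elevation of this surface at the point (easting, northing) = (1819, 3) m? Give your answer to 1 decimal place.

-181.3 m

Let the plane be z = a·easting + b·northing + c.
W-3−W-2: 50a + 169b = −258;  W-4−W-2: −691a + 304b = −258.
Solving gives a = −0.263906, b = −1.448549.
Then c = 350 − a·887 − b·-194 = 303.07.
At (1819, 3): z = −480.0 − 4.3 + 303.07 = -181.3 m.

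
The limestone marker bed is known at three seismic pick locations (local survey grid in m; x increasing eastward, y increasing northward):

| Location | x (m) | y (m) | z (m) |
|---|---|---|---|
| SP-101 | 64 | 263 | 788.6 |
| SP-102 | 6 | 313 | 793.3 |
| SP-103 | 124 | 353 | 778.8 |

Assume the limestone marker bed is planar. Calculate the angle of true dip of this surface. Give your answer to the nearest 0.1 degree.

Let the plane be z = a·x + b·y + c.
SP-102−SP-101: −58a + 50b = 4.7;  SP-103−SP-101: 60a + 90b = −9.8.
Solving gives a = −0.11107, b = −0.03484.
Gradient magnitude |∇z| = √(a² + b²) = √(0.01234 + 0.00121) = 0.11641.
True dip = arctan(0.11641) = 6.6°, dipping toward ENE (azimuth ≈ 073°).

6.6°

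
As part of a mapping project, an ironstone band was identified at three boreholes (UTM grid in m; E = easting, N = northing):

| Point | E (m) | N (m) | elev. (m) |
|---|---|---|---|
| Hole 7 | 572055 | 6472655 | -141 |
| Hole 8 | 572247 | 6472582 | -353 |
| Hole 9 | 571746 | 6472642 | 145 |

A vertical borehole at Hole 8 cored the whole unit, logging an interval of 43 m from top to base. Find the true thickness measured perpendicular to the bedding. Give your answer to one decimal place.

Two edge vectors: Hole 7→Hole 8 = (192, -73, -212), Hole 7→Hole 9 = (-309, -13, 286).
Normal n = (Hole 7→Hole 8) × (Hole 7→Hole 9) = (-23634, 10596, -25053).
So ∂z/∂E = −n_x/n_z = −0.94336 and ∂z/∂N = −n_y/n_z = 0.42294.
|∇z| = √(a²+b²) = 1.03383, so dip δ = arctan(1.03383) = 45.95°.
True thickness = vertical thickness × cos δ = 43 × cos 45.95° = 29.9 m.

29.9 m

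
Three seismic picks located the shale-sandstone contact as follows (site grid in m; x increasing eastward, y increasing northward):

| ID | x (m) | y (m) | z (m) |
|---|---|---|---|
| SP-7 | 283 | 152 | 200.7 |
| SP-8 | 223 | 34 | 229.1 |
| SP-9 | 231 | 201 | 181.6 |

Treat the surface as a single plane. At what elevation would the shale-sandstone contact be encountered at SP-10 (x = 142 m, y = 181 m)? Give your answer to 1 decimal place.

178.9 m

Let the plane be z = a·x + b·y + c.
SP-8−SP-7: −60a − 118b = 28.4;  SP-9−SP-7: −52a + 49b = −19.1.
Solving gives a = 0.09500, b = −0.28898.
Then c = 200.7 − a·283 − b·152 = 217.74.
At (142, 181): z = 13.5 − 52.3 + 217.74 = 178.9 m.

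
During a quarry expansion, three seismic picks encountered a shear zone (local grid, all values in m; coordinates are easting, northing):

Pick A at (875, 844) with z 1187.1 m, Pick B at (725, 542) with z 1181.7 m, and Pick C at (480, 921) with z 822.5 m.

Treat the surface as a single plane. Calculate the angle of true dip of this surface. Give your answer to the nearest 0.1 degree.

43.1°

Let the plane be z = a·easting + b·northing + c.
Pick B−Pick A: −150a − 302b = −5.4;  Pick C−Pick A: −395a + 77b = −364.6.
Solving gives a = 0.84473, b = −0.40169.
Gradient magnitude |∇z| = √(a² + b²) = √(0.71358 + 0.16135) = 0.93538.
True dip = arctan(0.93538) = 43.1°, dipping toward WNW (azimuth ≈ 295°).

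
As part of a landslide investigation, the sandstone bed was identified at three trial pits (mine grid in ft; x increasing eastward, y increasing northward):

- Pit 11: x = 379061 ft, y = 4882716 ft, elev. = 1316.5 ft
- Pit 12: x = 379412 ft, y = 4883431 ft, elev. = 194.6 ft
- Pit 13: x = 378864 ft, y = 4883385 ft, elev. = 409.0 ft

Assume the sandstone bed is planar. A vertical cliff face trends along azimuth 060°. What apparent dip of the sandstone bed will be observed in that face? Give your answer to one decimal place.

Let the plane be z = a·x + b·y + c.
Pit 12−Pit 11: 351a + 715b = −1121.9;  Pit 13−Pit 11: −197a + 669b = −907.5.
Solving gives a = −0.27068, b = −1.43621.
Unit vector along 060° is (sin 60°, cos 60°) = (0.8660, 0.5000).
Slope in that direction = a·(0.8660) + b·(0.5000) = −0.95252.
Apparent dip = arctan|0.95252| = 43.6° (true dip is 55.6°, so apparent ≤ true as expected).

43.6°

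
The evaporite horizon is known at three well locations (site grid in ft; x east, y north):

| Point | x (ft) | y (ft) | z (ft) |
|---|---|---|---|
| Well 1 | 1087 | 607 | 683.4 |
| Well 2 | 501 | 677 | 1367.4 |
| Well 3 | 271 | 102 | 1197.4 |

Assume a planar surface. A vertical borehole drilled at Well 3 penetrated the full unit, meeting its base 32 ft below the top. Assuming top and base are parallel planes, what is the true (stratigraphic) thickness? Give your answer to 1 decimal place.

Let the plane be z = a·x + b·y + c.
Well 2−Well 1: −586a + 70b = 684;  Well 3−Well 1: −816a − 505b = 514.
Solving gives a = −1.08030, b = 0.72777.
|∇z| = √(a²+b²) = 1.30257, so dip δ = arctan(1.30257) = 52.49°.
True thickness = vertical thickness × cos δ = 32 × cos 52.49° = 19.5 ft.

19.5 ft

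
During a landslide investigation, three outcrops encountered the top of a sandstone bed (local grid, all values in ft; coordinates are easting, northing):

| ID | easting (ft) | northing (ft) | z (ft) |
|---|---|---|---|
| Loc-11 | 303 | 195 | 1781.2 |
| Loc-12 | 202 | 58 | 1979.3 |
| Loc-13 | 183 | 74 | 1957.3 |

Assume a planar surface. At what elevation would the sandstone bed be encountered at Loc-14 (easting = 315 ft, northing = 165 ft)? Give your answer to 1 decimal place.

Let the plane be z = a·easting + b·northing + c.
Loc-12−Loc-11: −101a − 137b = 198.1;  Loc-13−Loc-11: −120a − 121b = 176.1.
Solving gives a = −0.03688, b = −1.41880.
Then c = 1781.2 − a·303 − b·195 = 2069.04.
At (315, 165): z = −11.6 − 234.1 + 2069.04 = 1823.3 ft.

1823.3 ft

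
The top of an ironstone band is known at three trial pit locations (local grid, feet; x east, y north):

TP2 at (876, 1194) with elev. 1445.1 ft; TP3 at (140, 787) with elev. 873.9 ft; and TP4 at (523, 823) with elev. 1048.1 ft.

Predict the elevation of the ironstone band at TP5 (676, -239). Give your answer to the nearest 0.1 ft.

364.3 ft

Let the plane be z = a·x + b·y + c.
TP3−TP2: −736a − 407b = −571.2;  TP4−TP2: −353a − 371b = −397.
Solving gives a = 0.389042, b = 0.699914.
Then c = 1445.1 − a·876 − b·1194 = 268.60.
At (676, -239): z = 263.0 − 167.3 + 268.60 = 364.3 ft.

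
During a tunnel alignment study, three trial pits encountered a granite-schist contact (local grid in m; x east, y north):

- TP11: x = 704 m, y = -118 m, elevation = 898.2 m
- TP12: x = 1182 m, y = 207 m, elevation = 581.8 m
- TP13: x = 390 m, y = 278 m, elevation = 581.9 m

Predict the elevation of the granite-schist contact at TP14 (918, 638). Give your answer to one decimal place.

Two edge vectors: TP11→TP12 = (478, 325, -316.4), TP11→TP13 = (-314, 396, -316.3).
Normal n = (TP11→TP12) × (TP11→TP13) = (22496.9, 250541, 291338).
So ∂z/∂x = −n_x/n_z = −0.077219 and ∂z/∂y = −n_y/n_z = −0.859967.
Intercept c from TP11: 898.2 + 54.36 − 101.48 = 851.09.
At (918, 638): z = −70.9 − 548.7 + 851.09 = 231.5 m.

231.5 m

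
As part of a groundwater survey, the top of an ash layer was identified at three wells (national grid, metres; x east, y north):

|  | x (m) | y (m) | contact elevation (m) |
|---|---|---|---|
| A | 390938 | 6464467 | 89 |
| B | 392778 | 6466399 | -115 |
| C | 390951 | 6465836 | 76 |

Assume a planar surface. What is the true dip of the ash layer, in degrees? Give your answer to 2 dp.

5.84°

Let the plane be z = a·x + b·y + c.
B−A: 1840a + 1932b = −204;  C−A: 13a + 1369b = −13.
Solving gives a = −0.10191, b = −0.00853.
Gradient magnitude |∇z| = √(a² + b²) = √(0.01039 + 0.00007) = 0.10227.
True dip = arctan(0.10227) = 5.84°, dipping toward E (azimuth ≈ 085°).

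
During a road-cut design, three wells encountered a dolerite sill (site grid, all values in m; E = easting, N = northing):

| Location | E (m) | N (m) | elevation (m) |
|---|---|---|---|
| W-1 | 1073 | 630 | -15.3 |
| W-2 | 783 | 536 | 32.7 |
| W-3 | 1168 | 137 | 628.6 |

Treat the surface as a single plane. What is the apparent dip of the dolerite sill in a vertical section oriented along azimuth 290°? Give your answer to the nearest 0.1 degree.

Let the plane be z = a·E + b·N + c.
W-2−W-1: −290a − 94b = 48;  W-3−W-1: 95a − 493b = 643.9.
Solving gives a = 0.24268, b = −1.25932.
Unit vector along 290° is (sin 290°, cos 290°) = (-0.9397, 0.3420).
Slope in that direction = a·(-0.9397) + b·(0.3420) = −0.65876.
Apparent dip = arctan|0.65876| = 33.4° (true dip is 52.1°, so apparent ≤ true as expected).

33.4°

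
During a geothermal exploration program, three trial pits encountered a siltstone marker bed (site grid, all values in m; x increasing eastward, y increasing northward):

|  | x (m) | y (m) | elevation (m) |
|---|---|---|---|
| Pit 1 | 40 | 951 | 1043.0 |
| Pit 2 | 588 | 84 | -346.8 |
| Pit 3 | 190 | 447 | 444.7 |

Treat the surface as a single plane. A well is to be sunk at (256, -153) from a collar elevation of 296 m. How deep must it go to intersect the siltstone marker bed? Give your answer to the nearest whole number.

424 m

Two edge vectors: Pit 1→Pit 2 = (548, -867, -1389.8), Pit 1→Pit 3 = (150, -504, -598.3).
Normal n = (Pit 1→Pit 2) × (Pit 1→Pit 3) = (-181733.1, 119398.4, -146142).
So ∂z/∂x = −n_x/n_z = −1.24354 and ∂z/∂y = −n_y/n_z = 0.81700.
Intercept c from Pit 1: 1043 + 49.74 − 776.97 = 315.77.
At (256, -153): z_contact = −318.3 − 125.0 + 315.77 = -127.6 m.
Depth below ground = 296 − (-127.6) = 424 m.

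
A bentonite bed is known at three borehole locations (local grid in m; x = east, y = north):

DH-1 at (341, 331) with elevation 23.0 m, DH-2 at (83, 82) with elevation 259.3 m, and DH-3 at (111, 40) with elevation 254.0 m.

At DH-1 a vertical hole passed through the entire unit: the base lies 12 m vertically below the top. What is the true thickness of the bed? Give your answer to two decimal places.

Two edge vectors: DH-1→DH-2 = (-258, -249, 236.3), DH-1→DH-3 = (-230, -291, 231).
Normal n = (DH-1→DH-2) × (DH-1→DH-3) = (11244.3, 5249, 17808).
So ∂z/∂x = −n_x/n_z = −0.63142 and ∂z/∂y = −n_y/n_z = −0.29476.
|∇z| = √(a²+b²) = 0.69683, so dip δ = arctan(0.69683) = 34.87°.
True thickness = vertical thickness × cos δ = 12 × cos 34.87° = 9.85 m.

9.85 m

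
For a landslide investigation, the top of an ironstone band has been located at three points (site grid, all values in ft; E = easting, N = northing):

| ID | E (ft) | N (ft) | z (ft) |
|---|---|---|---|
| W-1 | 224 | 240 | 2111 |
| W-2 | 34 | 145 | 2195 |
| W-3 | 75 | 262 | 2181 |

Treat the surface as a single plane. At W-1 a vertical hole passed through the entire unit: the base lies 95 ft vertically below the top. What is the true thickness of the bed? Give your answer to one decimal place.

Let the plane be z = a·E + b·N + c.
W-2−W-1: −190a − 95b = 84;  W-3−W-1: −149a + 22b = 70.
Solving gives a = −0.46349, b = 0.04276.
|∇z| = √(a²+b²) = 0.46545, so dip δ = arctan(0.46545) = 24.96°.
True thickness = vertical thickness × cos δ = 95 × cos 24.96° = 86.1 ft.

86.1 ft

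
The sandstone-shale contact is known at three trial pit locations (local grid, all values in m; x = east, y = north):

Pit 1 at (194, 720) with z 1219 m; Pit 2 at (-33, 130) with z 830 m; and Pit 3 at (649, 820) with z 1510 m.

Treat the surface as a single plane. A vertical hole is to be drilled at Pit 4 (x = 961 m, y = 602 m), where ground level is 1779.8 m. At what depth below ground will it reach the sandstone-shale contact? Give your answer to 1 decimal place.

Two edge vectors: Pit 1→Pit 2 = (-227, -590, -389), Pit 1→Pit 3 = (455, 100, 291).
Normal n = (Pit 1→Pit 2) × (Pit 1→Pit 3) = (-132790, -110938, 245750).
So ∂z/∂x = −n_x/n_z = 0.54035 and ∂z/∂y = −n_y/n_z = 0.45143.
Intercept c from Pit 1: 1219 − 104.83 − 325.03 = 789.15.
At (961, 602): z_contact = 519.27 + 271.76 + 789.15 = 1580.18 m.
Depth below ground = 1779.8 − 1580.18 = 199.6 m.

199.6 m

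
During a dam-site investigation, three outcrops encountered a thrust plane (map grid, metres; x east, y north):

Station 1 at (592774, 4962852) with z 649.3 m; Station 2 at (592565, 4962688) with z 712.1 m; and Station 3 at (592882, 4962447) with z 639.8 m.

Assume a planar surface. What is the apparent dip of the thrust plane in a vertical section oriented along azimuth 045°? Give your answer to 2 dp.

12.39°

Two edge vectors: Station 1→Station 2 = (-209, -164, 62.8), Station 1→Station 3 = (108, -405, -9.5).
Normal n = (Station 1→Station 2) × (Station 1→Station 3) = (26992, 4796.9, 102357).
So ∂z/∂x = −n_x/n_z = −0.26370 and ∂z/∂y = −n_y/n_z = −0.04686.
Unit vector along 045° is (sin 45°, cos 45°) = (0.7071, 0.7071).
Slope in that direction = a·(0.7071) + b·(0.7071) = −0.21961.
Apparent dip = arctan|0.21961| = 12.39° (true dip is 15.0°, so apparent ≤ true as expected).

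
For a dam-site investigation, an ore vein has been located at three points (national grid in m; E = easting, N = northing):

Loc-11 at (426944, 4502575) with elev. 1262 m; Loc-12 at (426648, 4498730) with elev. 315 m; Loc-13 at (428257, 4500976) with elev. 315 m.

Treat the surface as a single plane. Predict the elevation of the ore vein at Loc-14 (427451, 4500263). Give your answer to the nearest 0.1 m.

Two edge vectors: Loc-11→Loc-12 = (-296, -3845, -947), Loc-11→Loc-13 = (1313, -1599, -947).
Normal n = (Loc-11→Loc-12) × (Loc-11→Loc-13) = (2126962, -1523723, 5521789).
So ∂z/∂E = −n_x/n_z = −0.385194364 and ∂z/∂N = −n_y/n_z = 0.275947342.
Intercept c from Loc-11: 1262 + 164456.42 − 1242473.61 = −1076755.18.
At (427451, 4500263): z = −164651.7 + 1241835.6 − 1076755.18 = 428.7 m.

428.7 m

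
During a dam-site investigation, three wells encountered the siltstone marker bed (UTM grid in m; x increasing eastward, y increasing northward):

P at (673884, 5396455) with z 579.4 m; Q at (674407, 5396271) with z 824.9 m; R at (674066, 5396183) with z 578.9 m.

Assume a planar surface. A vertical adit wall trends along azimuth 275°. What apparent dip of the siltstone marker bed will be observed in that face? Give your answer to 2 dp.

29.96°

Two edge vectors: P→Q = (523, -184, 245.5), P→R = (182, -272, -0.5).
Normal n = (P→Q) × (P→R) = (66868, 44942.5, -108768).
So ∂z/∂x = −n_x/n_z = 0.61478 and ∂z/∂y = −n_y/n_z = 0.41320.
Unit vector along 275° is (sin 275°, cos 275°) = (-0.9962, 0.0872).
Slope in that direction = a·(-0.9962) + b·(0.0872) = −0.57642.
Apparent dip = arctan|0.57642| = 29.96° (true dip is 36.5°, so apparent ≤ true as expected).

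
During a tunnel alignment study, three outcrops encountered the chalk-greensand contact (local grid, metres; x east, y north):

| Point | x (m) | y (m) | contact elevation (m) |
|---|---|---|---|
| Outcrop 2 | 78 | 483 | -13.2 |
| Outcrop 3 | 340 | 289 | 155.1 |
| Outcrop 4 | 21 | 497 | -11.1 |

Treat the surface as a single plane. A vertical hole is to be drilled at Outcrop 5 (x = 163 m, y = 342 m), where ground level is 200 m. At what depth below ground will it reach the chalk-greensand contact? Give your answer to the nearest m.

Let the plane be z = a·x + b·y + c.
Outcrop 3−Outcrop 2: 262a − 194b = 168.3;  Outcrop 4−Outcrop 2: −57a + 14b = 2.1.
Solving gives a = −0.37396, b = −1.37257.
Then c = -13.2 − a·78 − b·483 = 678.92.
At (163, 342): z_contact = −61.0 − 469.4 + 678.92 = 148.5 m.
Depth below ground = 200 − 148.5 = 51 m.

51 m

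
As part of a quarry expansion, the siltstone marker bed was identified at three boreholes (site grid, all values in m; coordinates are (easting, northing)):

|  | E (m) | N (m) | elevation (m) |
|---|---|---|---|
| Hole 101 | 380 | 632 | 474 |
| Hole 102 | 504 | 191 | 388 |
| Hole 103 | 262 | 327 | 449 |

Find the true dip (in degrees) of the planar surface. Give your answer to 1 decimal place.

Let the plane be z = a·E + b·N + c.
Hole 102−Hole 101: 124a − 441b = −86;  Hole 103−Hole 101: −118a − 305b = −25.
Solving gives a = −0.16921, b = 0.14743.
Gradient magnitude |∇z| = √(a² + b²) = √(0.02863 + 0.02174) = 0.22443.
True dip = arctan(0.22443) = 12.6°, dipping toward SE (azimuth ≈ 131°).

12.6°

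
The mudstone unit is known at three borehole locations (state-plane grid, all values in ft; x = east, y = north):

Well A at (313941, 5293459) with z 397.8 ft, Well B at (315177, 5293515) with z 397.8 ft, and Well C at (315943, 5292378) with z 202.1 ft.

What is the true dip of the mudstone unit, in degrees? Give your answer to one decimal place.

9.5°

Let the plane be z = a·x + b·y + c.
Well B−Well A: 1236a + 56b = 0;  Well C−Well A: 2002a − 1081b = −195.7.
Solving gives a = −0.00757, b = 0.16702.
Gradient magnitude |∇z| = √(a² + b²) = √(0.00006 + 0.02790) = 0.16719.
True dip = arctan(0.16719) = 9.5°, dipping toward S (azimuth ≈ 177°).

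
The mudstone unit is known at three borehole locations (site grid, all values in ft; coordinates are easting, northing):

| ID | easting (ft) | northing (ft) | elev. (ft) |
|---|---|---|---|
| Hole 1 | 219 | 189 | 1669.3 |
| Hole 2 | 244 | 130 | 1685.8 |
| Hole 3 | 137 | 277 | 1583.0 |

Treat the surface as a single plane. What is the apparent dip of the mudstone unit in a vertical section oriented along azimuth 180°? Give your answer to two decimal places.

16.96°

Let the plane be z = a·easting + b·northing + c.
Hole 2−Hole 1: 25a − 59b = 16.5;  Hole 3−Hole 1: −82a + 88b = −86.3.
Solving gives a = 1.37972, b = 0.30497.
Unit vector along 180° is (sin 180°, cos 180°) = (0.0000, -1.0000).
Slope in that direction = a·(0.0000) + b·(-1.0000) = −0.30497.
Apparent dip = arctan|0.30497| = 16.96° (true dip is 54.7°, so apparent ≤ true as expected).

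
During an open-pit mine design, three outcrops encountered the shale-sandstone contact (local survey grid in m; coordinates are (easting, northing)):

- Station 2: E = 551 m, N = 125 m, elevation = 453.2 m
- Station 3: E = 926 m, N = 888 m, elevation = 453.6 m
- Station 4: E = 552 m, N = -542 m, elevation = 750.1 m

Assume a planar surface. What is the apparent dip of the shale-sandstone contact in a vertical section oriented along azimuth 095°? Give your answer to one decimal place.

Two edge vectors: Station 2→Station 3 = (375, 763, 0.4), Station 2→Station 4 = (1, -667, 296.9).
Normal n = (Station 2→Station 3) × (Station 2→Station 4) = (226801.5, -111337.1, -250888).
So ∂z/∂E = −n_x/n_z = 0.90400 and ∂z/∂N = −n_y/n_z = −0.44377.
Unit vector along 095° is (sin 95°, cos 95°) = (0.9962, -0.0872).
Slope in that direction = a·(0.9962) + b·(-0.0872) = 0.93923.
Apparent dip = arctan|0.93923| = 43.2° (true dip is 45.2°, so apparent ≤ true as expected).

43.2°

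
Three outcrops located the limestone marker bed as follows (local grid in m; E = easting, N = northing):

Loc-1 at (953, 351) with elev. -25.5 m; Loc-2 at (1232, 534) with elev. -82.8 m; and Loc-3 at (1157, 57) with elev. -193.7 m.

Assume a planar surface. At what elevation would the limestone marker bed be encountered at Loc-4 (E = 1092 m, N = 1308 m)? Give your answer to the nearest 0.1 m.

Let the plane be z = a·E + b·N + c.
Loc-2−Loc-1: 279a + 183b = −57.3;  Loc-3−Loc-1: 204a − 294b = −168.2.
Solving gives a = −0.399025, b = 0.295235.
Then c = -25.5 − a·953 − b·351 = 251.14.
At (1092, 1308): z = −435.7 + 386.2 + 251.14 = 201.6 m.

201.6 m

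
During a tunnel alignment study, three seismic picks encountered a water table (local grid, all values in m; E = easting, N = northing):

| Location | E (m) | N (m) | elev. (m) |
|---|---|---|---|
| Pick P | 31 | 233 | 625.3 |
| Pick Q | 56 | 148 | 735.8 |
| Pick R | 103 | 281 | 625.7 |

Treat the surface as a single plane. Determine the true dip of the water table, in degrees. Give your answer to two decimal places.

Let the plane be z = a·E + b·N + c.
Pick Q−Pick P: 25a − 85b = 110.5;  Pick R−Pick P: 72a + 48b = 0.4.
Solving gives a = 0.72923, b = −1.08552.
Gradient magnitude |∇z| = √(a² + b²) = √(0.53178 + 1.17835) = 1.30772.
True dip = arctan(1.30772) = 52.60°, dipping toward NW (azimuth ≈ 326°).

52.60°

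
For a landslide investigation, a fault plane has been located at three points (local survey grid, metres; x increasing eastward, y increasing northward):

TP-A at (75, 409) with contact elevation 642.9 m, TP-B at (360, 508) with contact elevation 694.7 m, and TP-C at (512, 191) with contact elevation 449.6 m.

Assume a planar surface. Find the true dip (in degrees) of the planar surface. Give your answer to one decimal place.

Two edge vectors: TP-A→TP-B = (285, 99, 51.8), TP-A→TP-C = (437, -218, -193.3).
Normal n = (TP-A→TP-B) × (TP-A→TP-C) = (-7844.3, 77727.1, -105393).
So ∂z/∂x = −n_x/n_z = −0.07443 and ∂z/∂y = −n_y/n_z = 0.73750.
Gradient magnitude |∇z| = √(a² + b²) = √(0.00554 + 0.54390) = 0.74124.
True dip = arctan(0.74124) = 36.5°, dipping toward S (azimuth ≈ 174°).

36.5°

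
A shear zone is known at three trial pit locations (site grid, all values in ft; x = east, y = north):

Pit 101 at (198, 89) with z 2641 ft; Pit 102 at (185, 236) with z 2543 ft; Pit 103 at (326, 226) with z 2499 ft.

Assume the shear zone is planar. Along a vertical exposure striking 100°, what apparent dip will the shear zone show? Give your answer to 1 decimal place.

Let the plane be z = a·x + b·y + c.
Pit 102−Pit 101: −13a + 147b = −98;  Pit 103−Pit 101: 128a + 137b = −142.
Solving gives a = −0.36161, b = −0.69865.
Unit vector along 100° is (sin 100°, cos 100°) = (0.9848, -0.1736).
Slope in that direction = a·(0.9848) + b·(-0.1736) = −0.23479.
Apparent dip = arctan|0.23479| = 13.2° (true dip is 38.2°, so apparent ≤ true as expected).

13.2°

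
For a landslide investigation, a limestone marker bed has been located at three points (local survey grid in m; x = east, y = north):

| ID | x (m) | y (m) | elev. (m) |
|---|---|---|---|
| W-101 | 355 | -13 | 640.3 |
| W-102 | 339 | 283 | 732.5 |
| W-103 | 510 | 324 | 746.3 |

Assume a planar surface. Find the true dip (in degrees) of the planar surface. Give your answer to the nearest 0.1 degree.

17.3°

Two edge vectors: W-101→W-102 = (-16, 296, 92.2), W-101→W-103 = (155, 337, 106).
Normal n = (W-101→W-102) × (W-101→W-103) = (304.6, 15987, -51272).
So ∂z/∂x = −n_x/n_z = 0.00594 and ∂z/∂y = −n_y/n_z = 0.31181.
Gradient magnitude |∇z| = √(a² + b²) = √(0.00004 + 0.09722) = 0.31186.
True dip = arctan(0.31186) = 17.3°, dipping toward S (azimuth ≈ 181°).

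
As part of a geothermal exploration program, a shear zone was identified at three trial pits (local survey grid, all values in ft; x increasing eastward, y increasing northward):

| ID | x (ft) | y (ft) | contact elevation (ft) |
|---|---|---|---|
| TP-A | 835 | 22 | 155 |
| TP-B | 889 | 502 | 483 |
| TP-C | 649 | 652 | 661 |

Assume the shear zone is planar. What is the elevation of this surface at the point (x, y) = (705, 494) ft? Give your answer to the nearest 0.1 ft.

531.3 ft

Two edge vectors: TP-A→TP-B = (54, 480, 328), TP-A→TP-C = (-186, 630, 506).
Normal n = (TP-A→TP-B) × (TP-A→TP-C) = (36240, -88332, 123300).
So ∂z/∂x = −n_x/n_z = −0.29392 and ∂z/∂y = −n_y/n_z = 0.71640.
Intercept c from TP-A: 155 + 245.42 − 15.76 = 384.66.
At (705, 494): z = −207.2 + 353.9 + 384.66 = 531.3 ft.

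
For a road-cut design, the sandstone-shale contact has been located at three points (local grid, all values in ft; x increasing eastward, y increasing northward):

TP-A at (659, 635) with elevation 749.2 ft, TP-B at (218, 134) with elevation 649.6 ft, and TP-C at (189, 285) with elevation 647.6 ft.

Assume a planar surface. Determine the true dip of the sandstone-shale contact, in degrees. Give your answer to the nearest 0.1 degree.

11.3°

Let the plane be z = a·x + b·y + c.
TP-B−TP-A: −441a − 501b = −99.6;  TP-C−TP-A: −470a − 350b = −101.6.
Solving gives a = 0.19775, b = 0.02473.
Gradient magnitude |∇z| = √(a² + b²) = √(0.03911 + 0.00061) = 0.19929.
True dip = arctan(0.19929) = 11.3°, dipping toward W (azimuth ≈ 263°).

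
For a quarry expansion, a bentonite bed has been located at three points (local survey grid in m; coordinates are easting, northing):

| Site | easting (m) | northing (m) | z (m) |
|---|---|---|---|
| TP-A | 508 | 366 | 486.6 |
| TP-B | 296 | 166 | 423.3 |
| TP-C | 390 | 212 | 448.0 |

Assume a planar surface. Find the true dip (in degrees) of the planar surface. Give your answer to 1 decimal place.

Let the plane be z = a·easting + b·northing + c.
TP-B−TP-A: −212a − 200b = −63.3;  TP-C−TP-A: −118a − 154b = −38.6.
Solving gives a = 0.22416, b = 0.07889.
Gradient magnitude |∇z| = √(a² + b²) = √(0.05025 + 0.00622) = 0.23764.
True dip = arctan(0.23764) = 13.4°, dipping toward WSW (azimuth ≈ 251°).

13.4°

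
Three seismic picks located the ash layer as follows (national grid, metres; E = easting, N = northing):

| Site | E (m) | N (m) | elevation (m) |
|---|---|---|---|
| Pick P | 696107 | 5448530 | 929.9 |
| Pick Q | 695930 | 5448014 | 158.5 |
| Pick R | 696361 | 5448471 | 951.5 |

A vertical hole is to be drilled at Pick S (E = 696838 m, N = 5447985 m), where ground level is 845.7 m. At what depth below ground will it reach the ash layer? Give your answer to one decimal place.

Let the plane be z = a·E + b·N + c.
Pick Q−Pick P: −177a − 516b = −771.4;  Pick R−Pick P: 254a − 59b = 21.6.
Solving gives a = 0.400391500, b = 1.357617644.
Then c = 929.9 − a·696107 − b·5448530 = −7674805.89.
At (696838, 5447985): z_contact = 279008.01 + 7396280.56 − 7674805.89 = 482.68 m.
Depth below ground = 845.7 − 482.68 = 363.0 m.

363.0 m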